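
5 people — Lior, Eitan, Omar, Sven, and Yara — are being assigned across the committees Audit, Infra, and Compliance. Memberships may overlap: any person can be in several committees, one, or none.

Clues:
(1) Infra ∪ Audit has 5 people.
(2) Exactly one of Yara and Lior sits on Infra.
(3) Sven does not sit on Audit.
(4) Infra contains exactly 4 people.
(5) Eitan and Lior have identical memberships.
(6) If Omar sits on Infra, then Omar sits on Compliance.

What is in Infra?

From (3): Sven ∉ Audit.
Suppose Lior ∉ Infra: no assignment then satisfies all the clues, so Lior ∈ Infra.

Infra = {Eitan, Lior, Omar, Sven}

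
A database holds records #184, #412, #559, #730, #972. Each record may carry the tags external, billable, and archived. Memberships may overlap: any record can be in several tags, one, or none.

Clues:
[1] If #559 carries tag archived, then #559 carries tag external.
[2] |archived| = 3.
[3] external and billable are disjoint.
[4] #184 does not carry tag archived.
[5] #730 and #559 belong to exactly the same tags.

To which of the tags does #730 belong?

#730: archived, external

From (4): #184 ∉ archived.
Suppose #730 ∉ external: no assignment then satisfies all the clues, so #730 ∈ external.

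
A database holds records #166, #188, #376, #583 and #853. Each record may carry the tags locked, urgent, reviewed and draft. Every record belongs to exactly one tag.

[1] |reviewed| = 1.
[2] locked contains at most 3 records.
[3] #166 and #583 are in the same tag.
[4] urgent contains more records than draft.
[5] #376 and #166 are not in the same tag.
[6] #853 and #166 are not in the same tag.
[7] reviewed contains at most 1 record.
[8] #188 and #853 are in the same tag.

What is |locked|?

2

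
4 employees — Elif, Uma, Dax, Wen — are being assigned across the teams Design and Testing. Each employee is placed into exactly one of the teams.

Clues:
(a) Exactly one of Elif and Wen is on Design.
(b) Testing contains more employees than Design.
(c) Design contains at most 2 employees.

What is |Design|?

1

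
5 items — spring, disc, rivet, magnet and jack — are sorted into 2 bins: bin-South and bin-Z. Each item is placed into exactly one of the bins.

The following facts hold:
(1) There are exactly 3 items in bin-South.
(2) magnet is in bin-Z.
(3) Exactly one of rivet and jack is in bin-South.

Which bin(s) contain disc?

disc: bin-South

From (2): magnet ∈ bin-Z.
Suppose disc ∉ bin-South: no assignment then satisfies all the clues, so disc ∈ bin-South.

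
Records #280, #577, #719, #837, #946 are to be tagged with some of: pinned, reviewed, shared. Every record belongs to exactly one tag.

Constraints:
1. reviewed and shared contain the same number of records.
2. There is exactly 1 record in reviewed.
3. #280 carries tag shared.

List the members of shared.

shared = {#280}

From (3): #280 ∈ shared.
Suppose #577 ∈ shared: no assignment then satisfies all the clues, so #577 ∉ shared.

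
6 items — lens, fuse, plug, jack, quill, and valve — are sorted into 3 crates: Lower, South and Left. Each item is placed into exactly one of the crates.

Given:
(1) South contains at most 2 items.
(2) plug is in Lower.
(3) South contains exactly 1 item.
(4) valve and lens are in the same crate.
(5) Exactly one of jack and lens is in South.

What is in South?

South = {jack}

From (2): plug ∈ Lower.
Suppose lens ∈ South: no assignment then satisfies all the clues, so lens ∉ South.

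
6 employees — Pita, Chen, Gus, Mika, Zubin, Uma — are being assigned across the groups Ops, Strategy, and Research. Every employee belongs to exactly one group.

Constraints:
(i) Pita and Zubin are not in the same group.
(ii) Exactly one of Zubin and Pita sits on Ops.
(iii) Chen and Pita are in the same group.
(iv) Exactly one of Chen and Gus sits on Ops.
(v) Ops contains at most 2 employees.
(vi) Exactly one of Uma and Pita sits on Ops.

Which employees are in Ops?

Ops = {Chen, Pita}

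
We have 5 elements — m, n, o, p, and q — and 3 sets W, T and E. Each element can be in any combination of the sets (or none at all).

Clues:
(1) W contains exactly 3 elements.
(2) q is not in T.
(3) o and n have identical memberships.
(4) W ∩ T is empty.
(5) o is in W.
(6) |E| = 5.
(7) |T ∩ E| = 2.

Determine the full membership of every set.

W = {n, o, q}; T = {m, p}; E = {m, n, o, p, q}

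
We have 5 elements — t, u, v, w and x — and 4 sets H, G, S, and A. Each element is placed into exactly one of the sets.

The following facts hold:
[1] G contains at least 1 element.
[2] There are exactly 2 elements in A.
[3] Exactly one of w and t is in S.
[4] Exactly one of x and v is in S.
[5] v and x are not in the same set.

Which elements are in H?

H = {}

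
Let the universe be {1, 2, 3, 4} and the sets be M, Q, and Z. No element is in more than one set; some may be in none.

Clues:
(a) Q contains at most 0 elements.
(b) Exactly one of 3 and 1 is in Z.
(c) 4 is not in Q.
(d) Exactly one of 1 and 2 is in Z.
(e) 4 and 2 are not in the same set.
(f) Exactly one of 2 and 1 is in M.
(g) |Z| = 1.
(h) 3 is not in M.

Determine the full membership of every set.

M = {2}; Q = {}; Z = {1}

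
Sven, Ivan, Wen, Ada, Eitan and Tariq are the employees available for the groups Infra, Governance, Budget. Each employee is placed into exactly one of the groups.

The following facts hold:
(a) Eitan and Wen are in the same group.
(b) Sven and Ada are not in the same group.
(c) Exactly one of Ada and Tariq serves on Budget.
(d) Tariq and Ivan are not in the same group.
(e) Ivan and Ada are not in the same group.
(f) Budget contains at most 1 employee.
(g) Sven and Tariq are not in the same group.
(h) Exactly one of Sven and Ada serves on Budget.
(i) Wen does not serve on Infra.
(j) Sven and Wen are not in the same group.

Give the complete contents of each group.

From (i): Wen ∉ Infra.
(a): Eitan matches Wen: Eitan ∉ Infra.
Suppose Sven ∉ Infra: no assignment then satisfies all the clues, so Sven ∈ Infra.

Infra = {Ivan, Sven}; Governance = {Eitan, Tariq, Wen}; Budget = {Ada}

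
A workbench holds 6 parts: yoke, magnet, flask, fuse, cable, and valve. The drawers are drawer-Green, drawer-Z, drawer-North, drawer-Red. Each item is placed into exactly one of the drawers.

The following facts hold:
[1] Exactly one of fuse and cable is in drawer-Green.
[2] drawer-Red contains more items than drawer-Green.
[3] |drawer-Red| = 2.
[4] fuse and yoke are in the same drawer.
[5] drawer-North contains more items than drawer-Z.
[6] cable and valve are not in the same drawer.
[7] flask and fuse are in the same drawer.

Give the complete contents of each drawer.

drawer-Green = {cable}; drawer-Z = {}; drawer-North = {flask, fuse, yoke}; drawer-Red = {magnet, valve}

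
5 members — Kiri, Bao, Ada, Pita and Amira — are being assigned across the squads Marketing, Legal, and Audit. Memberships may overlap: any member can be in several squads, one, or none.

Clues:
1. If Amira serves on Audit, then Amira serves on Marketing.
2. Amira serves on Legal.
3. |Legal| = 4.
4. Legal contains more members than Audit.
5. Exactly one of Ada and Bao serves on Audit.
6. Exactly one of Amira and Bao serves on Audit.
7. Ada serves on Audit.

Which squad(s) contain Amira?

Amira: Audit, Legal, Marketing

From (2): Amira ∈ Legal.
From (7): Ada ∈ Audit.
(5) (exactly one): Bao ∉ Audit.
(6) (exactly one): Amira ∈ Audit.
(1): Amira ∈ Marketing.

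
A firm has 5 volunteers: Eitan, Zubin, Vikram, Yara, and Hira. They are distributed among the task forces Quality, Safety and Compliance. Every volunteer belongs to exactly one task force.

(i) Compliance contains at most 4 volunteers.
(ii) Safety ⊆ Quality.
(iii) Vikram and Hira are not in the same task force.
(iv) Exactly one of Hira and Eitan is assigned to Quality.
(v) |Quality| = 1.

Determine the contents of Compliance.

Compliance = {Eitan, Vikram, Yara, Zubin}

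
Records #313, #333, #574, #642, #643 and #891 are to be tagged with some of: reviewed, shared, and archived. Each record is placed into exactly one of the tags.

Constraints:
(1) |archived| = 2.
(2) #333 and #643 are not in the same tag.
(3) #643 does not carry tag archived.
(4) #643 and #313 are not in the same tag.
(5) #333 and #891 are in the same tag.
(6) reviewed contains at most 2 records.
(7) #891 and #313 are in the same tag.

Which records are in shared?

shared = {#313, #333, #891}

From (3): #643 ∉ archived.
Suppose #313 ∉ shared: no assignment then satisfies all the clues, so #313 ∈ shared.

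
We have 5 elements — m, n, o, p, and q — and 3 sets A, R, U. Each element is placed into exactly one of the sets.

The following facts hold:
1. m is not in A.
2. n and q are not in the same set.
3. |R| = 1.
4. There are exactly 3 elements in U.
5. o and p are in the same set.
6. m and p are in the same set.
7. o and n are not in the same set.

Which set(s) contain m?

From (1): m ∉ A.
(6): p matches m: p ∉ A.
(5): o matches p: o ∉ A.
Suppose m ∈ R: no assignment then satisfies all the clues, so m ∉ R.

m: U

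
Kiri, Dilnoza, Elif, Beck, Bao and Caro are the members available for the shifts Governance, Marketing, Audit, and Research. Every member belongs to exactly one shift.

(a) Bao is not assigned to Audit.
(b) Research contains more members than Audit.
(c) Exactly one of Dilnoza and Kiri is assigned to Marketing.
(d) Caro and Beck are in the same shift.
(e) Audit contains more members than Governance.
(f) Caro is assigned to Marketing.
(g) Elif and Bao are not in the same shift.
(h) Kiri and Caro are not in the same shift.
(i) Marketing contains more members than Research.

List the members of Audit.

From (a): Bao ∉ Audit.
From (f): Caro ∈ Marketing.
(d): Beck matches Caro: Beck ∉ Governance.
(d): Beck matches Caro: Beck ∈ Marketing.
(h): Kiri ∉ Marketing.
(c) (exactly one): Dilnoza ∈ Marketing.
Suppose Kiri ∈ Audit: no assignment then satisfies all the clues, so Kiri ∉ Audit.

Audit = {Elif}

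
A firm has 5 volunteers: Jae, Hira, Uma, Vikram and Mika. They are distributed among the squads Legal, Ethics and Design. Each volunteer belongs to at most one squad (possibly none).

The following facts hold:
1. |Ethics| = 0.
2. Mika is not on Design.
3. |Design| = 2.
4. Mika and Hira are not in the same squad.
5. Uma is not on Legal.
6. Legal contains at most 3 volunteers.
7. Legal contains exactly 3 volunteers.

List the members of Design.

Design = {Hira, Uma}

From (2): Mika ∉ Design.
From (5): Uma ∉ Legal.
(1): Ethics already has 0, so the rest are out.
Suppose Jae ∈ Design: no assignment then satisfies all the clues, so Jae ∉ Design.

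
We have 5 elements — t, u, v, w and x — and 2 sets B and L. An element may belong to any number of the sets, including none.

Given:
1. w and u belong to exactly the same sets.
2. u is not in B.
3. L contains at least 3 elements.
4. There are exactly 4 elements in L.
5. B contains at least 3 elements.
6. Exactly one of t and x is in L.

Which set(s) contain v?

v: B, L

From (2): u ∉ B.
(1): w matches u: w ∉ B.
(5): only 3 candidates remain for B, so all are in.
Suppose v ∉ L: no assignment then satisfies all the clues, so v ∈ L.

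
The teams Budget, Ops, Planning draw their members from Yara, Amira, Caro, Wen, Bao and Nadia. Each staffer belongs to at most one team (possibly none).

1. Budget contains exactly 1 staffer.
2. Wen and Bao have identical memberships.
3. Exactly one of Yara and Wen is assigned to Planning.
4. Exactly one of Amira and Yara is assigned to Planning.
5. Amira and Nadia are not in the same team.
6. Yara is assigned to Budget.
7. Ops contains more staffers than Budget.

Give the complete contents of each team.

Budget = {Yara}; Ops = {Caro, Nadia}; Planning = {Amira, Bao, Wen}

From (6): Yara ∈ Budget.
(1): Budget already has 1, so the rest are out.
(3) (exactly one): Wen ∈ Planning.
(4) (exactly one): Amira ∈ Planning.
(5): Nadia ∉ Planning.
(2): Bao matches Wen: Bao ∉ Ops.
(2): Bao matches Wen: Bao ∈ Planning.
Suppose Caro ∉ Ops: no assignment then satisfies all the clues, so Caro ∈ Ops.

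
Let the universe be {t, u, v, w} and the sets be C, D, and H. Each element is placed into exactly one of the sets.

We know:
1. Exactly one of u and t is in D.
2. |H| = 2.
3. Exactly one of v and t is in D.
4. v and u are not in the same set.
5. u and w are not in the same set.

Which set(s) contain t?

t: D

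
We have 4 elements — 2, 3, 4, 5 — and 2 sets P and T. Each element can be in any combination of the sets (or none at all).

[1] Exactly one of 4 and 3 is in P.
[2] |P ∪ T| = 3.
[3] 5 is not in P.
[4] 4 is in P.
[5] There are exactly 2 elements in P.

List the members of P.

P = {2, 4}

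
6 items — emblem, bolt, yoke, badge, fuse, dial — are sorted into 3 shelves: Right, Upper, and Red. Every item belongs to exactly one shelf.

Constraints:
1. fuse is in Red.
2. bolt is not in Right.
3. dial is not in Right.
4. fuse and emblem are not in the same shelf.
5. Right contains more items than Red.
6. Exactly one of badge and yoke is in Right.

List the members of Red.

From (1): fuse ∈ Red.
From (2): bolt ∉ Right.
From (3): dial ∉ Right.
(4): emblem ∉ Red.
Suppose bolt ∈ Red: no assignment then satisfies all the clues, so bolt ∉ Red.

Red = {fuse}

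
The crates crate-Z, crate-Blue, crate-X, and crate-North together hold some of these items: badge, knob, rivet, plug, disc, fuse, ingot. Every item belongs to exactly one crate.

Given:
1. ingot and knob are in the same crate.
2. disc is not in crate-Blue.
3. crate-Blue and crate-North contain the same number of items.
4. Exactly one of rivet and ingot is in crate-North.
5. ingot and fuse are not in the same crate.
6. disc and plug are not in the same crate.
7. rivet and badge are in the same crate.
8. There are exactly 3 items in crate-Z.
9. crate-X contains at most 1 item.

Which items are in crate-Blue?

From (2): disc ∉ crate-Blue.
Suppose badge ∈ crate-Blue: no assignment then satisfies all the clues, so badge ∉ crate-Blue.

crate-Blue = {fuse, plug}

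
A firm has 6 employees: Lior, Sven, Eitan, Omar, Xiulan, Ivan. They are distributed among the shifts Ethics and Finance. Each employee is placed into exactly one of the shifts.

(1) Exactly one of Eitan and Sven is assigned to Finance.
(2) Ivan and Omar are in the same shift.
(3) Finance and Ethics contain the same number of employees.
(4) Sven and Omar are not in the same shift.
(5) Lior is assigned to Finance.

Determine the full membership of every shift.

Ethics = {Eitan, Ivan, Omar}; Finance = {Lior, Sven, Xiulan}

From (5): Lior ∈ Finance.
Suppose Sven ∈ Ethics: no assignment then satisfies all the clues, so Sven ∉ Ethics.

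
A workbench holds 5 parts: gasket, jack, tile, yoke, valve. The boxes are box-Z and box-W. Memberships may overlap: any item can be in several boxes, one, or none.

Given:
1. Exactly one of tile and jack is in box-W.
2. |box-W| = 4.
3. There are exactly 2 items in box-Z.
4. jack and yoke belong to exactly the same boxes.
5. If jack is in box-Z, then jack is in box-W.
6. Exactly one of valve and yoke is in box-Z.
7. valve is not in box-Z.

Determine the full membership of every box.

box-Z = {jack, yoke}; box-W = {gasket, jack, valve, yoke}

From (7): valve ∉ box-Z.
(6) (exactly one): yoke ∈ box-Z.
(4): jack matches yoke: jack ∈ box-Z.
(5): jack ∈ box-W.
(1) (exactly one): tile ∉ box-W.
(2): only 4 candidates remain for box-W, so all are in.
(3): box-Z already has 2, so the rest are out.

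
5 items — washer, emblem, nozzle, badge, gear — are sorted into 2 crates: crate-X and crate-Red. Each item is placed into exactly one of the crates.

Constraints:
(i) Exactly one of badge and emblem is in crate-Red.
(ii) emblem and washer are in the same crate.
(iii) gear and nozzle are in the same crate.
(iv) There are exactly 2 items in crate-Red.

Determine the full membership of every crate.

crate-X = {badge, gear, nozzle}; crate-Red = {emblem, washer}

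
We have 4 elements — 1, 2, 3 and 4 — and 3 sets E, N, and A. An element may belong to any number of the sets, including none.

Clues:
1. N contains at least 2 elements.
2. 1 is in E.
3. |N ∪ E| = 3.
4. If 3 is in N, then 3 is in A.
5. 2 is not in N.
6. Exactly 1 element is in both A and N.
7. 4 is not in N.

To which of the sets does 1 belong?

1: E, N

From (2): 1 ∈ E.
From (5): 2 ∉ N.
From (7): 4 ∉ N.
(1): only 2 candidates remain for N, so all are in.
(4): 3 ∈ A.
Suppose 1 ∈ A: no assignment then satisfies all the clues, so 1 ∉ A.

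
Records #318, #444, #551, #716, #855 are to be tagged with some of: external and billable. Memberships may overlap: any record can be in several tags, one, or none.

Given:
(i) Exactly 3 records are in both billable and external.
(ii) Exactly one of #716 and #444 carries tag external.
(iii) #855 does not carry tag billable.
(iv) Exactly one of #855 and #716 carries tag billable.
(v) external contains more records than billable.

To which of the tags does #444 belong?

#444: none

From (iii): #855 ∉ billable.
(iv) (exactly one): #716 ∈ billable.
Suppose #444 ∈ external: no assignment then satisfies all the clues, so #444 ∉ external.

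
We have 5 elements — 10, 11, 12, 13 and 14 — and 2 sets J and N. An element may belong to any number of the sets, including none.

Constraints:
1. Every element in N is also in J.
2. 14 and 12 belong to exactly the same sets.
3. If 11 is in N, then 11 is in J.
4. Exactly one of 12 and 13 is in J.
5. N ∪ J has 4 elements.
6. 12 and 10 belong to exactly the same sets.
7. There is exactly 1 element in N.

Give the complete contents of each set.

J = {10, 11, 12, 14}; N = {11}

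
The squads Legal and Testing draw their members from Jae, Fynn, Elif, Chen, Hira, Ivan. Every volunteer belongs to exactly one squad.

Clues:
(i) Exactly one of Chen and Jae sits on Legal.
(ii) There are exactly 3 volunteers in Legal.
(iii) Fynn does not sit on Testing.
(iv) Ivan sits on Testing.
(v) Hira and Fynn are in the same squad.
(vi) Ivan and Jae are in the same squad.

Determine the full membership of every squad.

From (iii): Fynn ∉ Testing.
From (iv): Ivan ∈ Testing.
(v): Hira matches Fynn: Hira ∉ Testing.
(vi): Jae matches Ivan: Jae ∉ Legal.
(vi): Jae matches Ivan: Jae ∈ Testing.
Only one squad left: Fynn ∈ Legal.
Only one squad left: Hira ∈ Legal.
(i) (exactly one): Chen ∈ Legal.
(ii): Legal already has 3, so the rest are out.
Only one squad left: Elif ∈ Testing.

Legal = {Chen, Fynn, Hira}; Testing = {Elif, Ivan, Jae}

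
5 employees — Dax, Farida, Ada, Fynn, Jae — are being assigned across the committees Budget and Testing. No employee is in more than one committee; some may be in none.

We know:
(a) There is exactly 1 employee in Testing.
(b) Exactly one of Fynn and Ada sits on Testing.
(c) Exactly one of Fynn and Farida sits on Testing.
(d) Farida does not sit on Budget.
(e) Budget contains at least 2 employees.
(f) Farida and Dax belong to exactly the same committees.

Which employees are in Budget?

Budget = {Ada, Jae}

From (d): Farida ∉ Budget.
(f): Dax matches Farida: Dax ∉ Budget.
Suppose Ada ∉ Budget: no assignment then satisfies all the clues, so Ada ∈ Budget.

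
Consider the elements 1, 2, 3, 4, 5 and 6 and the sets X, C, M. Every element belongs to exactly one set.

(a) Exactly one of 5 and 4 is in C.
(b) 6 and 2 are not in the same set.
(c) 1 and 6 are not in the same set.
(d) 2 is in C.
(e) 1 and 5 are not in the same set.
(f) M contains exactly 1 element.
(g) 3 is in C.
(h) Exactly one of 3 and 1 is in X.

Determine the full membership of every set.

X = {1, 4}; C = {2, 3, 5}; M = {6}

From (d): 2 ∈ C.
From (g): 3 ∈ C.
(b): 6 ∉ C.
(h) (exactly one): 1 ∈ X.
(c): 6 ∉ X.
(e): 5 ∉ X.
Only one set left: 6 ∈ M.
(f): M already has 1, so the rest are out.
Only one set left: 5 ∈ C.
(a) (exactly one): 4 ∉ C.
Only one set left: 4 ∈ X.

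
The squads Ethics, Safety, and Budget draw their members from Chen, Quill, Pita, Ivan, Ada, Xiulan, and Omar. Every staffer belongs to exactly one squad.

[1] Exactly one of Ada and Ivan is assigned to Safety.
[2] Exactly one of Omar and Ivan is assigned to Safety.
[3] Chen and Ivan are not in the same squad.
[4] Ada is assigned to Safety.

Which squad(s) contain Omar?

From (4): Ada ∈ Safety.
(1) (exactly one): Ivan ∉ Safety.
(2) (exactly one): Omar ∈ Safety.

Omar: Safety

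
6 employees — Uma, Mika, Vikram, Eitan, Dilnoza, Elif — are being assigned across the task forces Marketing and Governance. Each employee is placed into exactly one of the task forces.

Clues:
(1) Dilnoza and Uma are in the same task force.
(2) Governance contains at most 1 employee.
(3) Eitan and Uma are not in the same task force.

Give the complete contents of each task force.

Marketing = {Dilnoza, Elif, Mika, Uma, Vikram}; Governance = {Eitan}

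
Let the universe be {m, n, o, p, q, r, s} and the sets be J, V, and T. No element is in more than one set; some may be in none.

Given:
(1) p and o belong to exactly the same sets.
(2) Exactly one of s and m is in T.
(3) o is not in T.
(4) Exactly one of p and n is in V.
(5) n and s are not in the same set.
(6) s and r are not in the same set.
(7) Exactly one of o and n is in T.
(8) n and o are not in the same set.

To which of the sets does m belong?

From (3): o ∉ T.
(1): p matches o: p ∉ T.
(7) (exactly one): n ∈ T.
(4) (exactly one): p ∈ V.
(5): s ∉ T.
(1): o matches p: o ∉ J.
(1): o matches p: o ∈ V.
(2) (exactly one): m ∈ T.

m: T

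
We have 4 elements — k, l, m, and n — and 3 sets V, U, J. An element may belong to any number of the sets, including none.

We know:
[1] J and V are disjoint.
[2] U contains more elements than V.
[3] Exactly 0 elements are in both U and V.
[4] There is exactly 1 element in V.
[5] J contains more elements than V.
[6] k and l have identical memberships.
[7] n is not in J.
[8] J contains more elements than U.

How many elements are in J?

3

From (7): n ∉ J.
Suppose k ∈ V: no assignment then satisfies all the clues, so k ∉ V.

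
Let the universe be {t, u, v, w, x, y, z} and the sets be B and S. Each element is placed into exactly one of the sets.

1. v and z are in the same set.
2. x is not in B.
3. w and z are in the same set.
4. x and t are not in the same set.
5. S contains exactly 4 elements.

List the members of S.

S = {v, w, x, z}

From (2): x ∉ B.
Only one set left: x ∈ S.
(4): t ∉ S.
Only one set left: t ∈ B.
Suppose u ∈ S: no assignment then satisfies all the clues, so u ∉ S.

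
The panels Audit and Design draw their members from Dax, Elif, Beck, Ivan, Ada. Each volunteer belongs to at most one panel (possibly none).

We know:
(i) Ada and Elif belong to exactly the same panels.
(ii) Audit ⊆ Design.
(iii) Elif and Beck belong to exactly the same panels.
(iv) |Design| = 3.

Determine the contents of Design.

Design = {Ada, Beck, Elif}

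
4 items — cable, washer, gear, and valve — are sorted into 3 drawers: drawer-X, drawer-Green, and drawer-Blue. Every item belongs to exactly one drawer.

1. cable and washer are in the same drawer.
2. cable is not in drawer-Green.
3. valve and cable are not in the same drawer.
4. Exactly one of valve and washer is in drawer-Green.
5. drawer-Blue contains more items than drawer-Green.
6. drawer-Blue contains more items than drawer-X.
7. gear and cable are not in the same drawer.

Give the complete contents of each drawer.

drawer-X = {gear}; drawer-Green = {valve}; drawer-Blue = {cable, washer}

From (2): cable ∉ drawer-Green.
(1): washer matches cable: washer ∉ drawer-Green.
(4) (exactly one): valve ∈ drawer-Green.
Suppose cable ∈ drawer-X: no assignment then satisfies all the clues, so cable ∉ drawer-X.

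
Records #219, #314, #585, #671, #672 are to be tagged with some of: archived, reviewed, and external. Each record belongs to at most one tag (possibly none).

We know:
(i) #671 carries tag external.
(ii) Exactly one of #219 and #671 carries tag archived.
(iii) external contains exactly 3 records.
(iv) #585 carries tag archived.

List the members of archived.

archived = {#219, #585}

From (i): #671 ∈ external.
From (iv): #585 ∈ archived.
(ii) (exactly one): #219 ∈ archived.
(iii): only 3 candidates remain for external, so all are in.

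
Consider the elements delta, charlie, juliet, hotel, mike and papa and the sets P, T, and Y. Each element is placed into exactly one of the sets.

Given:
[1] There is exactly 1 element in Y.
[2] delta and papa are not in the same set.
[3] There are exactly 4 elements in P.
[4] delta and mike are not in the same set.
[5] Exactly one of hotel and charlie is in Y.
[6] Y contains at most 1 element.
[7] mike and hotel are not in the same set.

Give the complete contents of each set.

P = {charlie, juliet, mike, papa}; T = {delta}; Y = {hotel}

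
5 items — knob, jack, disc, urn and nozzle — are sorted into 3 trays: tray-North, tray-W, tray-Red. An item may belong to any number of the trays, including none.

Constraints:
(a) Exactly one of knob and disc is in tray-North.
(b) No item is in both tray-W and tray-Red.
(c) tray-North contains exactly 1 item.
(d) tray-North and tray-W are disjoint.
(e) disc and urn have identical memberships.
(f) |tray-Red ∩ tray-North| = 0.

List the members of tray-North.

tray-North = {knob}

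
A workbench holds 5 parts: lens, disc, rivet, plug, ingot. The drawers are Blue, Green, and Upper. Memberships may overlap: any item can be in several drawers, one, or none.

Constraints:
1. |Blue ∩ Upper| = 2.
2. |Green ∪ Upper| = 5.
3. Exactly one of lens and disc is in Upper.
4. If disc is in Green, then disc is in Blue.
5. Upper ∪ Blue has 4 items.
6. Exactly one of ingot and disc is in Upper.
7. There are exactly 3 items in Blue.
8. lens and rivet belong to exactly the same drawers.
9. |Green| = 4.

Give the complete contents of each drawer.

Blue = {disc, lens, rivet}; Green = {disc, lens, plug, rivet}; Upper = {ingot, lens, rivet}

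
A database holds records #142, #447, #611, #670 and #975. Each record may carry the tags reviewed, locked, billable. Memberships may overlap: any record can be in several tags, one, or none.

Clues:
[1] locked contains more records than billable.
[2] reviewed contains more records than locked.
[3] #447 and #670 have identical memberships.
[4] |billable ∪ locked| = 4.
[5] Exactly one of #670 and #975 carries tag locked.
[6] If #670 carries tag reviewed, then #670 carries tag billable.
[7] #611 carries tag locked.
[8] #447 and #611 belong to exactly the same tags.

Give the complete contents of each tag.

From (7): #611 ∈ locked.
(8): #447 matches #611: #447 ∈ locked.
(3): #670 matches #447: #670 ∈ locked.
(5) (exactly one): #975 ∉ locked.
Suppose #142 ∉ reviewed: no assignment then satisfies all the clues, so #142 ∈ reviewed.

reviewed = {#142, #447, #611, #670, #975}; locked = {#142, #447, #611, #670}; billable = {#447, #611, #670}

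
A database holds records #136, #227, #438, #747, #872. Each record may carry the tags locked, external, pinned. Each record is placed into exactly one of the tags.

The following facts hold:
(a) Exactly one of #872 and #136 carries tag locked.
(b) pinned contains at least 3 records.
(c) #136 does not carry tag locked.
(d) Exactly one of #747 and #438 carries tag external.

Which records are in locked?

locked = {#872}

From (c): #136 ∉ locked.
(a) (exactly one): #872 ∈ locked.
Suppose #227 ∈ locked: no assignment then satisfies all the clues, so #227 ∉ locked.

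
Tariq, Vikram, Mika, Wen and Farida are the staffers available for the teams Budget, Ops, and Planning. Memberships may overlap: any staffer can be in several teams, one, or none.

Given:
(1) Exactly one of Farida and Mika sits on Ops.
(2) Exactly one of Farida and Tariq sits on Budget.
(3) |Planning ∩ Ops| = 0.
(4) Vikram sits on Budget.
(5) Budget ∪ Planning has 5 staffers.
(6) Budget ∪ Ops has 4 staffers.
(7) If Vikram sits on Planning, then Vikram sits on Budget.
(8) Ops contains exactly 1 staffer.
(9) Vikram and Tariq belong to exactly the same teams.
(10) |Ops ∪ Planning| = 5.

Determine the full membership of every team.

From (4): Vikram ∈ Budget.
(9): Tariq matches Vikram: Tariq ∈ Budget.
(2) (exactly one): Farida ∉ Budget.
Suppose Tariq ∈ Ops: no assignment then satisfies all the clues, so Tariq ∉ Ops.

Budget = {Mika, Tariq, Vikram, Wen}; Ops = {Mika}; Planning = {Farida, Tariq, Vikram, Wen}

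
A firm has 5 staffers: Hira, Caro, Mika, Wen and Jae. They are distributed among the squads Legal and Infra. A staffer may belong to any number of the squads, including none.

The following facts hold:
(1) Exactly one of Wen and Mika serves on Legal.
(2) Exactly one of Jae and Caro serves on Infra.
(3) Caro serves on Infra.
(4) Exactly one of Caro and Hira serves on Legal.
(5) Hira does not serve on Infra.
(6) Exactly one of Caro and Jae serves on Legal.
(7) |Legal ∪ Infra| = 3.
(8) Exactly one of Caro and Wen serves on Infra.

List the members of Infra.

Infra = {Caro, Mika}

From (3): Caro ∈ Infra.
From (5): Hira ∉ Infra.
(2) (exactly one): Jae ∉ Infra.
(8) (exactly one): Wen ∉ Infra.
Suppose Mika ∉ Infra: no assignment then satisfies all the clues, so Mika ∈ Infra.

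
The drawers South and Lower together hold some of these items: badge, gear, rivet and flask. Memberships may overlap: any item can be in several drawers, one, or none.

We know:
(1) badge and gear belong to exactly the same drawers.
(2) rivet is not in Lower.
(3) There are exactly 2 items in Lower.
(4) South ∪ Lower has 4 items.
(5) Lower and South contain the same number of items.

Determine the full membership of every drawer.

South = {flask, rivet}; Lower = {badge, gear}

From (2): rivet ∉ Lower.
Suppose badge ∈ South: no assignment then satisfies all the clues, so badge ∉ South.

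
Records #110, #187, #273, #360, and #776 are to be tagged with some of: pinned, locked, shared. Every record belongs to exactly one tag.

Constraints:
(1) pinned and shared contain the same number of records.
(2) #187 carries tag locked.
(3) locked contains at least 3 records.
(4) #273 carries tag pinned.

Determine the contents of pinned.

pinned = {#273}

From (2): #187 ∈ locked.
From (4): #273 ∈ pinned.
Suppose #110 ∈ pinned: no assignment then satisfies all the clues, so #110 ∉ pinned.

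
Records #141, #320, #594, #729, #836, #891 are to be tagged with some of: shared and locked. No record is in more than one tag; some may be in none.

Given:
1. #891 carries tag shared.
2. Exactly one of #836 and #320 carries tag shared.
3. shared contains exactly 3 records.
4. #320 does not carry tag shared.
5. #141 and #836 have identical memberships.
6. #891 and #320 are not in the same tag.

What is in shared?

shared = {#141, #836, #891}

From (1): #891 ∈ shared.
From (4): #320 ∉ shared.
(2) (exactly one): #836 ∈ shared.
(5): #141 matches #836: #141 ∈ shared.
(3): shared already has 3, so the rest are out.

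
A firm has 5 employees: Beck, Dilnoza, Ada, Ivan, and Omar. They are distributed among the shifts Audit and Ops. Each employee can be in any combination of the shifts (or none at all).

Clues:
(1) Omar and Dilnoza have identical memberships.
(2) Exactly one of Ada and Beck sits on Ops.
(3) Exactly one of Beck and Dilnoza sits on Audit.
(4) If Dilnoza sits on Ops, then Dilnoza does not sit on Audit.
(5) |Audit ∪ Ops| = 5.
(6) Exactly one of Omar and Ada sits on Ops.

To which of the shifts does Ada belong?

Ada: Audit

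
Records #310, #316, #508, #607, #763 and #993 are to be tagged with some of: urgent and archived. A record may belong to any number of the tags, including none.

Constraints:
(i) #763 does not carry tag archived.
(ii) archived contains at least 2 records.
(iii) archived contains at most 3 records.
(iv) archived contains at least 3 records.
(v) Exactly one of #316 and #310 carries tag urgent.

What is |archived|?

3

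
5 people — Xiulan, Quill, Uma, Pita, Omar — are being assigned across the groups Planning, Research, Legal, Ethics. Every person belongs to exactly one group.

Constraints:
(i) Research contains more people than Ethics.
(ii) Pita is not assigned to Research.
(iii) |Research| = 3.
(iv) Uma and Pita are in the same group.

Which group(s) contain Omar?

Omar: Research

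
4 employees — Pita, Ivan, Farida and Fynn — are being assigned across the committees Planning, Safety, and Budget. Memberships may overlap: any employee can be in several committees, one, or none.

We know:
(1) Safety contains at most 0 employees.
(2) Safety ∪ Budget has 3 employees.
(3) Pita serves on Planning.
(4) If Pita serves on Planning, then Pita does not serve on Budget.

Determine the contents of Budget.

Budget = {Farida, Fynn, Ivan}

From (3): Pita ∈ Planning.
(1): Safety already has 0, so the rest are out.
(4): Pita ∉ Budget.
Suppose Ivan ∉ Budget: no assignment then satisfies all the clues, so Ivan ∈ Budget.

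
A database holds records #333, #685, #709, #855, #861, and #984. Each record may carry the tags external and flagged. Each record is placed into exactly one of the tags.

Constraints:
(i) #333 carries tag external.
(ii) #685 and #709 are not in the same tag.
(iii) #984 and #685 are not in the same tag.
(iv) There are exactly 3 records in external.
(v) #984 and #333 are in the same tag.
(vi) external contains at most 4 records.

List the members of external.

external = {#333, #709, #984}

From (i): #333 ∈ external.
(v): #984 matches #333: #984 ∈ external.
(iii): #685 ∉ external.
Only one tag left: #685 ∈ flagged.
(ii): #709 ∉ flagged.
Only one tag left: #709 ∈ external.
(iv): external already has 3, so the rest are out.
Only one tag left: #855 ∈ flagged.
Only one tag left: #861 ∈ flagged.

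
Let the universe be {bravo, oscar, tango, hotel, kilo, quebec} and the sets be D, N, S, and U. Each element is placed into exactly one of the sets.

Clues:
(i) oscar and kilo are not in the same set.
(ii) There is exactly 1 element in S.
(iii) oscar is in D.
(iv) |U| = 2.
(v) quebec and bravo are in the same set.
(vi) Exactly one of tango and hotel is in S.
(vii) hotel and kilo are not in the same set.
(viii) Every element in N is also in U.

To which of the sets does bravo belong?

bravo: D

From (iii): oscar ∈ D.
(i): kilo ∉ D.
Suppose bravo ∉ D: no assignment then satisfies all the clues, so bravo ∈ D.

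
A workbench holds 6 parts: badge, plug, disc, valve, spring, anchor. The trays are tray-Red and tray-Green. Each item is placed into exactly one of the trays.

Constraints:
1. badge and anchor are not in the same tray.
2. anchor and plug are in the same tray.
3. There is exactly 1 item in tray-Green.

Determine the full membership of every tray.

tray-Red = {anchor, disc, plug, spring, valve}; tray-Green = {badge}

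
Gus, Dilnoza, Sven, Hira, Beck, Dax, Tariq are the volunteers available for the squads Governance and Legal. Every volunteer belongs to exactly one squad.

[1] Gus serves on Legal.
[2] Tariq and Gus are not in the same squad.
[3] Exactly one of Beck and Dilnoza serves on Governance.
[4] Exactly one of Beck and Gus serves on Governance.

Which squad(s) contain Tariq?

Tariq: Governance

From (1): Gus ∈ Legal.
(2): Tariq ∉ Legal.
(4) (exactly one): Beck ∈ Governance.
Only one squad left: Tariq ∈ Governance.
(3) (exactly one): Dilnoza ∉ Governance.
Only one squad left: Dilnoza ∈ Legal.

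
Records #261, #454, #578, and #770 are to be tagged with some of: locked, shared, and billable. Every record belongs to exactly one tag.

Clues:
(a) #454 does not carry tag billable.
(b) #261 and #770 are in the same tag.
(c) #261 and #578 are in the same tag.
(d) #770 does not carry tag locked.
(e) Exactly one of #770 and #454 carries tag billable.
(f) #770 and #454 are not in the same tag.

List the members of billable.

billable = {#261, #578, #770}

From (a): #454 ∉ billable.
From (d): #770 ∉ locked.
(b): #261 matches #770: #261 ∉ locked.
(c): #578 matches #261: #578 ∉ locked.
(e) (exactly one): #770 ∈ billable.
(b): #261 matches #770: #261 ∉ shared.
(b): #261 matches #770: #261 ∈ billable.
(c): #578 matches #261: #578 ∉ shared.
(c): #578 matches #261: #578 ∈ billable.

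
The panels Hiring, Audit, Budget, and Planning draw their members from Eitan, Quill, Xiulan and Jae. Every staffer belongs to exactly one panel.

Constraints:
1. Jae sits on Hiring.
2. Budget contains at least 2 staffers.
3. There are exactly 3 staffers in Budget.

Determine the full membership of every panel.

Hiring = {Jae}; Audit = {}; Budget = {Eitan, Quill, Xiulan}; Planning = {}

From (1): Jae ∈ Hiring.
(3): only 3 candidates remain for Budget, so all are in.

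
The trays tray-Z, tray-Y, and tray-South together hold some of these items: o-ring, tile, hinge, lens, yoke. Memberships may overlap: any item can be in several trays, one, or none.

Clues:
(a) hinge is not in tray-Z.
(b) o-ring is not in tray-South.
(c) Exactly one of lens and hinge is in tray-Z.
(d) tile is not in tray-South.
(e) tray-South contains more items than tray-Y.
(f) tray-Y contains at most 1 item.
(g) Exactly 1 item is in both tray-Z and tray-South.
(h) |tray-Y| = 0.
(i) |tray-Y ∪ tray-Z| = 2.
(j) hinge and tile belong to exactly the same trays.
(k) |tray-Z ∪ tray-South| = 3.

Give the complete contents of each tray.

tray-Z = {lens, o-ring}; tray-Y = {}; tray-South = {lens, yoke}

From (a): hinge ∉ tray-Z.
From (b): o-ring ∉ tray-South.
From (d): tile ∉ tray-South.
(c) (exactly one): lens ∈ tray-Z.
(h): tray-Y already has 0, so the rest are out.
(j): tile matches hinge: tile ∉ tray-Z.
(j): hinge matches tile: hinge ∉ tray-South.
Suppose o-ring ∉ tray-Z: no assignment then satisfies all the clues, so o-ring ∈ tray-Z.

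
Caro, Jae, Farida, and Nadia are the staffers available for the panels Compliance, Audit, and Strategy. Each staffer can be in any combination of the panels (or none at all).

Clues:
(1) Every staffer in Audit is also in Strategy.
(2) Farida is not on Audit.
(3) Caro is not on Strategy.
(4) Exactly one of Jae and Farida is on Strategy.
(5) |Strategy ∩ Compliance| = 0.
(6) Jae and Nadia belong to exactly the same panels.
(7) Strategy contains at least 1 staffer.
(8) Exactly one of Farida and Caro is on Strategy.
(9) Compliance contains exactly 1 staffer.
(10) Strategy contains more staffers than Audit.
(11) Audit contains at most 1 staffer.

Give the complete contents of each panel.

Compliance = {Caro}; Audit = {}; Strategy = {Farida}

From (2): Farida ∉ Audit.
From (3): Caro ∉ Strategy.
(1) contrapositive: Caro ∉ Audit.
(8) (exactly one): Farida ∈ Strategy.
(4) (exactly one): Jae ∉ Strategy.
(6): Nadia matches Jae: Nadia ∉ Strategy.
(1) contrapositive: Jae ∉ Audit.
(1) contrapositive: Nadia ∉ Audit.
Suppose Caro ∉ Compliance: no assignment then satisfies all the clues, so Caro ∈ Compliance.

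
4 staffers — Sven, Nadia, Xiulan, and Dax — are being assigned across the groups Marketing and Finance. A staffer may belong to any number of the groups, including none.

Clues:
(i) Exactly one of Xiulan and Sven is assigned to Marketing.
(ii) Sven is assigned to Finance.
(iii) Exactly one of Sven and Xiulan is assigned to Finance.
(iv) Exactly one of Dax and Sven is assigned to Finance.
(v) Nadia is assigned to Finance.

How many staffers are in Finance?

From (ii): Sven ∈ Finance.
From (v): Nadia ∈ Finance.
(iii) (exactly one): Xiulan ∉ Finance.
(iv) (exactly one): Dax ∉ Finance.

2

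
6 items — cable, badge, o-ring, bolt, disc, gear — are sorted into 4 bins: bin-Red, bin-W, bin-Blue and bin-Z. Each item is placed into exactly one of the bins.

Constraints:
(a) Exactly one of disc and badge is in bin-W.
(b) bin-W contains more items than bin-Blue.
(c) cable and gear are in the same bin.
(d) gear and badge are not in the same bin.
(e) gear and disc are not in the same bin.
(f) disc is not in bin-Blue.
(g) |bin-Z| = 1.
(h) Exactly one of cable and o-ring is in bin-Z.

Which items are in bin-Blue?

bin-Blue = {badge}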